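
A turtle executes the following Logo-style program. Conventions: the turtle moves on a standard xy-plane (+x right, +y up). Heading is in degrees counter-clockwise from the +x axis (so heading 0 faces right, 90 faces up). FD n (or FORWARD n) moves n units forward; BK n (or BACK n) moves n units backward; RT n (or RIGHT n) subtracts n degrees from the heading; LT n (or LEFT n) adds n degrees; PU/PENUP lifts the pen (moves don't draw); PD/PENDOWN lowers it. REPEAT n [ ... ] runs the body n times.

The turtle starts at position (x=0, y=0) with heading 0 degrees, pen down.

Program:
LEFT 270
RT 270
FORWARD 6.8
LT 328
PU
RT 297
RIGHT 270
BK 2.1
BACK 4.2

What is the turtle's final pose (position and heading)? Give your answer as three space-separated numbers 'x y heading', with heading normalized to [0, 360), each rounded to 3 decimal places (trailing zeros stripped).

Executing turtle program step by step:
Start: pos=(0,0), heading=0, pen down
LT 270: heading 0 -> 270
RT 270: heading 270 -> 0
FD 6.8: (0,0) -> (6.8,0) [heading=0, draw]
LT 328: heading 0 -> 328
PU: pen up
RT 297: heading 328 -> 31
RT 270: heading 31 -> 121
BK 2.1: (6.8,0) -> (7.882,-1.8) [heading=121, move]
BK 4.2: (7.882,-1.8) -> (10.045,-5.4) [heading=121, move]
Final: pos=(10.045,-5.4), heading=121, 1 segment(s) drawn

Answer: 10.045 -5.4 121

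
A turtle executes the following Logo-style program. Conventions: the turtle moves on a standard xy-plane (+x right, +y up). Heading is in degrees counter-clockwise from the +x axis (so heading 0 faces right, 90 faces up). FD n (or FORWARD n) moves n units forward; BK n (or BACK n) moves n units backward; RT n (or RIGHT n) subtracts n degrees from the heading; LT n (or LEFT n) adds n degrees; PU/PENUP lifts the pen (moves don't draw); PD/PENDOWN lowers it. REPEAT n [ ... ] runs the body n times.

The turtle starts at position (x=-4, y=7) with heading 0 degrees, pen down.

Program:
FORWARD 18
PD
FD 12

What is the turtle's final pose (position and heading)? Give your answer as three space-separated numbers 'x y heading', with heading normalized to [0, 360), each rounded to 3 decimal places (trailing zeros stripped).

Answer: 26 7 0

Derivation:
Executing turtle program step by step:
Start: pos=(-4,7), heading=0, pen down
FD 18: (-4,7) -> (14,7) [heading=0, draw]
PD: pen down
FD 12: (14,7) -> (26,7) [heading=0, draw]
Final: pos=(26,7), heading=0, 2 segment(s) drawn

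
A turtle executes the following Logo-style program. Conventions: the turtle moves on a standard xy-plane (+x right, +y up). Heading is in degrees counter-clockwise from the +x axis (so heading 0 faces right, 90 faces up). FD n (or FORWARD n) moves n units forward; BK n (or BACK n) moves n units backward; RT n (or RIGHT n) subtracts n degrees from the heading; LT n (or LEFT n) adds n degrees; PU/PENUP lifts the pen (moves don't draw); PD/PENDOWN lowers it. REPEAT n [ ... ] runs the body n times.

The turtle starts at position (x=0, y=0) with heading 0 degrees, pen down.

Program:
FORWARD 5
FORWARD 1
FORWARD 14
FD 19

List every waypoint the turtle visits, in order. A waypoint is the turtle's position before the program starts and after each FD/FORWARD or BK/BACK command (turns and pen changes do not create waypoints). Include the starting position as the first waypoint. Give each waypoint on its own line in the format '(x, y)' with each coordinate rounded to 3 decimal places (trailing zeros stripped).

Executing turtle program step by step:
Start: pos=(0,0), heading=0, pen down
FD 5: (0,0) -> (5,0) [heading=0, draw]
FD 1: (5,0) -> (6,0) [heading=0, draw]
FD 14: (6,0) -> (20,0) [heading=0, draw]
FD 19: (20,0) -> (39,0) [heading=0, draw]
Final: pos=(39,0), heading=0, 4 segment(s) drawn
Waypoints (5 total):
(0, 0)
(5, 0)
(6, 0)
(20, 0)
(39, 0)

Answer: (0, 0)
(5, 0)
(6, 0)
(20, 0)
(39, 0)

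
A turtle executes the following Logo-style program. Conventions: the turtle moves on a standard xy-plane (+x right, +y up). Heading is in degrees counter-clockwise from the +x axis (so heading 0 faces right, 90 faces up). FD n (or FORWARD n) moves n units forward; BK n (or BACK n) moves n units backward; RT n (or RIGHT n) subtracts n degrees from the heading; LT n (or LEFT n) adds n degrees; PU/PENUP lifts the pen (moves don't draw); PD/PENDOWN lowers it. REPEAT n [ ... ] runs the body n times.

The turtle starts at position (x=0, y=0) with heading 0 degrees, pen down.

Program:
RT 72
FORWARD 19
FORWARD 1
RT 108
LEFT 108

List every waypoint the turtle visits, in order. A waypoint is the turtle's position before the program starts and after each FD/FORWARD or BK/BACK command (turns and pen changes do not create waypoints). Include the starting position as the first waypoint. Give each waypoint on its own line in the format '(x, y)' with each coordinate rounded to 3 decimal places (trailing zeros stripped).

Answer: (0, 0)
(5.871, -18.07)
(6.18, -19.021)

Derivation:
Executing turtle program step by step:
Start: pos=(0,0), heading=0, pen down
RT 72: heading 0 -> 288
FD 19: (0,0) -> (5.871,-18.07) [heading=288, draw]
FD 1: (5.871,-18.07) -> (6.18,-19.021) [heading=288, draw]
RT 108: heading 288 -> 180
LT 108: heading 180 -> 288
Final: pos=(6.18,-19.021), heading=288, 2 segment(s) drawn
Waypoints (3 total):
(0, 0)
(5.871, -18.07)
(6.18, -19.021)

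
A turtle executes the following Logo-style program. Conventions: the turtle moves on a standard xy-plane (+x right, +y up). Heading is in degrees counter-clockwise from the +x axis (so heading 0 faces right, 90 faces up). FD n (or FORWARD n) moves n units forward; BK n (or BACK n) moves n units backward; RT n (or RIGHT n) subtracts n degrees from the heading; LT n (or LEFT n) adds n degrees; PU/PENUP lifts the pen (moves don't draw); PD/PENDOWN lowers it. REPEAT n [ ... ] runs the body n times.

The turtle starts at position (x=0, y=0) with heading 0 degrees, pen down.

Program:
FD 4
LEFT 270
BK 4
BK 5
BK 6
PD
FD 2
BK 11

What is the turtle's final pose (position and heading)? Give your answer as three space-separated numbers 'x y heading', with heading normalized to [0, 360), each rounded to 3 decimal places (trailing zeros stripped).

Answer: 4 24 270

Derivation:
Executing turtle program step by step:
Start: pos=(0,0), heading=0, pen down
FD 4: (0,0) -> (4,0) [heading=0, draw]
LT 270: heading 0 -> 270
BK 4: (4,0) -> (4,4) [heading=270, draw]
BK 5: (4,4) -> (4,9) [heading=270, draw]
BK 6: (4,9) -> (4,15) [heading=270, draw]
PD: pen down
FD 2: (4,15) -> (4,13) [heading=270, draw]
BK 11: (4,13) -> (4,24) [heading=270, draw]
Final: pos=(4,24), heading=270, 6 segment(s) drawn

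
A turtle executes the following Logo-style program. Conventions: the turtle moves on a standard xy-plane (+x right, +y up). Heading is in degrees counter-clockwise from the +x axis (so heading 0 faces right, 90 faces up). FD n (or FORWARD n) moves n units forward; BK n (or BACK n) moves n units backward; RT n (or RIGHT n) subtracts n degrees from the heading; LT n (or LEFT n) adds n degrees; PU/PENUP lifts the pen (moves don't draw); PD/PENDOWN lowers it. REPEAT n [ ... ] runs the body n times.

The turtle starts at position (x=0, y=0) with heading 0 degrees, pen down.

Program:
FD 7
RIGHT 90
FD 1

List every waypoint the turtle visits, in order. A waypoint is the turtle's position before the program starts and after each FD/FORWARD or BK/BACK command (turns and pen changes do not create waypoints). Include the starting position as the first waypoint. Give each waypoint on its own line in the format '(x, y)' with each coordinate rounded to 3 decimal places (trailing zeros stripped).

Executing turtle program step by step:
Start: pos=(0,0), heading=0, pen down
FD 7: (0,0) -> (7,0) [heading=0, draw]
RT 90: heading 0 -> 270
FD 1: (7,0) -> (7,-1) [heading=270, draw]
Final: pos=(7,-1), heading=270, 2 segment(s) drawn
Waypoints (3 total):
(0, 0)
(7, 0)
(7, -1)

Answer: (0, 0)
(7, 0)
(7, -1)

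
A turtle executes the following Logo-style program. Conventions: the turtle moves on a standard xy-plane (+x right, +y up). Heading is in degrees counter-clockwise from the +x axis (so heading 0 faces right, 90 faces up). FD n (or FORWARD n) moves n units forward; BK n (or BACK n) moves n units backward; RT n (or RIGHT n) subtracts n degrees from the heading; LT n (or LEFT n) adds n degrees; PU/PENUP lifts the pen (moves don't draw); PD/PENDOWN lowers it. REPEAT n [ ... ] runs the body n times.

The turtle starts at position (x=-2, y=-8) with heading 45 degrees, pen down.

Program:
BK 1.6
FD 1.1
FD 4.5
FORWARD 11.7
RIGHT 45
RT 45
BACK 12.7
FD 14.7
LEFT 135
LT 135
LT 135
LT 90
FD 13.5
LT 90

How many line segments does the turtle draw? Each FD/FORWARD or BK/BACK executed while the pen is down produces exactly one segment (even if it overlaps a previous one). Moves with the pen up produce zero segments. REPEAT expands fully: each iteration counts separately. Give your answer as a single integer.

Executing turtle program step by step:
Start: pos=(-2,-8), heading=45, pen down
BK 1.6: (-2,-8) -> (-3.131,-9.131) [heading=45, draw]
FD 1.1: (-3.131,-9.131) -> (-2.354,-8.354) [heading=45, draw]
FD 4.5: (-2.354,-8.354) -> (0.828,-5.172) [heading=45, draw]
FD 11.7: (0.828,-5.172) -> (9.102,3.102) [heading=45, draw]
RT 45: heading 45 -> 0
RT 45: heading 0 -> 315
BK 12.7: (9.102,3.102) -> (0.121,12.082) [heading=315, draw]
FD 14.7: (0.121,12.082) -> (10.516,1.687) [heading=315, draw]
LT 135: heading 315 -> 90
LT 135: heading 90 -> 225
LT 135: heading 225 -> 0
LT 90: heading 0 -> 90
FD 13.5: (10.516,1.687) -> (10.516,15.187) [heading=90, draw]
LT 90: heading 90 -> 180
Final: pos=(10.516,15.187), heading=180, 7 segment(s) drawn
Segments drawn: 7

Answer: 7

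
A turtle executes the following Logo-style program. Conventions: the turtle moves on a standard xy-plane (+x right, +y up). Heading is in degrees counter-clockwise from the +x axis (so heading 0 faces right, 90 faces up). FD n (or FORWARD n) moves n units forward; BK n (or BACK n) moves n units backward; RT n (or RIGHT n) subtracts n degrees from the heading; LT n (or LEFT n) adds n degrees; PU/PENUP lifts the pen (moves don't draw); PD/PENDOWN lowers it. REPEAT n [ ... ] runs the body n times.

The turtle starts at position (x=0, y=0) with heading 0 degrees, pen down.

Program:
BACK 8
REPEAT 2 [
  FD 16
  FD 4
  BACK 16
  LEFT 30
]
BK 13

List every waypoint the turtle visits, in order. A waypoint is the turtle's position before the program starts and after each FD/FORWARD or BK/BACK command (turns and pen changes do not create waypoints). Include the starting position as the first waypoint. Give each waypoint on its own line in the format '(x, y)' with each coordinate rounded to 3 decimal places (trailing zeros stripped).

Executing turtle program step by step:
Start: pos=(0,0), heading=0, pen down
BK 8: (0,0) -> (-8,0) [heading=0, draw]
REPEAT 2 [
  -- iteration 1/2 --
  FD 16: (-8,0) -> (8,0) [heading=0, draw]
  FD 4: (8,0) -> (12,0) [heading=0, draw]
  BK 16: (12,0) -> (-4,0) [heading=0, draw]
  LT 30: heading 0 -> 30
  -- iteration 2/2 --
  FD 16: (-4,0) -> (9.856,8) [heading=30, draw]
  FD 4: (9.856,8) -> (13.321,10) [heading=30, draw]
  BK 16: (13.321,10) -> (-0.536,2) [heading=30, draw]
  LT 30: heading 30 -> 60
]
BK 13: (-0.536,2) -> (-7.036,-9.258) [heading=60, draw]
Final: pos=(-7.036,-9.258), heading=60, 8 segment(s) drawn
Waypoints (9 total):
(0, 0)
(-8, 0)
(8, 0)
(12, 0)
(-4, 0)
(9.856, 8)
(13.321, 10)
(-0.536, 2)
(-7.036, -9.258)

Answer: (0, 0)
(-8, 0)
(8, 0)
(12, 0)
(-4, 0)
(9.856, 8)
(13.321, 10)
(-0.536, 2)
(-7.036, -9.258)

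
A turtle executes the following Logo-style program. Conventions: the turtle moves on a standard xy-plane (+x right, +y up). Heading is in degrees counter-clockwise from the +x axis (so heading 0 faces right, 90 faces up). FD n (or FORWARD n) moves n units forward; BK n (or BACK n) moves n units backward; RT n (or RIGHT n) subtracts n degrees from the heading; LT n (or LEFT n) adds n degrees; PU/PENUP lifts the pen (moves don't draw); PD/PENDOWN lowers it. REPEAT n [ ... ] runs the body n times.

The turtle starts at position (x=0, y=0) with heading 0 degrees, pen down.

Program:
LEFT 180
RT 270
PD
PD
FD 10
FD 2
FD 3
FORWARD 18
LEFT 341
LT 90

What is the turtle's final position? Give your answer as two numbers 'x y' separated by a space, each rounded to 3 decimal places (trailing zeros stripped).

Answer: 0 -33

Derivation:
Executing turtle program step by step:
Start: pos=(0,0), heading=0, pen down
LT 180: heading 0 -> 180
RT 270: heading 180 -> 270
PD: pen down
PD: pen down
FD 10: (0,0) -> (0,-10) [heading=270, draw]
FD 2: (0,-10) -> (0,-12) [heading=270, draw]
FD 3: (0,-12) -> (0,-15) [heading=270, draw]
FD 18: (0,-15) -> (0,-33) [heading=270, draw]
LT 341: heading 270 -> 251
LT 90: heading 251 -> 341
Final: pos=(0,-33), heading=341, 4 segment(s) drawn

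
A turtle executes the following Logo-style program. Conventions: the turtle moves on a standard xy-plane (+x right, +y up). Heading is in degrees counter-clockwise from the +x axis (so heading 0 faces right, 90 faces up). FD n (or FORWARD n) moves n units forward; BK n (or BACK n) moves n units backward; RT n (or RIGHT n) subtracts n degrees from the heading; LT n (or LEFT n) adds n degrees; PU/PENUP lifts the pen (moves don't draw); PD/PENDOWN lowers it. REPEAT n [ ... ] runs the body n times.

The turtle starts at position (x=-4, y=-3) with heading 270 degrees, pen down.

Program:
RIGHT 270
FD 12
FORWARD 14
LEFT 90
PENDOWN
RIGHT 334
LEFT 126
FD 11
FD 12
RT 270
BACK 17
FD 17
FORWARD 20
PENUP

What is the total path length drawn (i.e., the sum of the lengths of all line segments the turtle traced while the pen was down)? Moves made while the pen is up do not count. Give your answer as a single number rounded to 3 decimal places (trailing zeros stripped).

Executing turtle program step by step:
Start: pos=(-4,-3), heading=270, pen down
RT 270: heading 270 -> 0
FD 12: (-4,-3) -> (8,-3) [heading=0, draw]
FD 14: (8,-3) -> (22,-3) [heading=0, draw]
LT 90: heading 0 -> 90
PD: pen down
RT 334: heading 90 -> 116
LT 126: heading 116 -> 242
FD 11: (22,-3) -> (16.836,-12.712) [heading=242, draw]
FD 12: (16.836,-12.712) -> (11.202,-23.308) [heading=242, draw]
RT 270: heading 242 -> 332
BK 17: (11.202,-23.308) -> (-3.808,-15.327) [heading=332, draw]
FD 17: (-3.808,-15.327) -> (11.202,-23.308) [heading=332, draw]
FD 20: (11.202,-23.308) -> (28.861,-32.697) [heading=332, draw]
PU: pen up
Final: pos=(28.861,-32.697), heading=332, 7 segment(s) drawn

Segment lengths:
  seg 1: (-4,-3) -> (8,-3), length = 12
  seg 2: (8,-3) -> (22,-3), length = 14
  seg 3: (22,-3) -> (16.836,-12.712), length = 11
  seg 4: (16.836,-12.712) -> (11.202,-23.308), length = 12
  seg 5: (11.202,-23.308) -> (-3.808,-15.327), length = 17
  seg 6: (-3.808,-15.327) -> (11.202,-23.308), length = 17
  seg 7: (11.202,-23.308) -> (28.861,-32.697), length = 20
Total = 103

Answer: 103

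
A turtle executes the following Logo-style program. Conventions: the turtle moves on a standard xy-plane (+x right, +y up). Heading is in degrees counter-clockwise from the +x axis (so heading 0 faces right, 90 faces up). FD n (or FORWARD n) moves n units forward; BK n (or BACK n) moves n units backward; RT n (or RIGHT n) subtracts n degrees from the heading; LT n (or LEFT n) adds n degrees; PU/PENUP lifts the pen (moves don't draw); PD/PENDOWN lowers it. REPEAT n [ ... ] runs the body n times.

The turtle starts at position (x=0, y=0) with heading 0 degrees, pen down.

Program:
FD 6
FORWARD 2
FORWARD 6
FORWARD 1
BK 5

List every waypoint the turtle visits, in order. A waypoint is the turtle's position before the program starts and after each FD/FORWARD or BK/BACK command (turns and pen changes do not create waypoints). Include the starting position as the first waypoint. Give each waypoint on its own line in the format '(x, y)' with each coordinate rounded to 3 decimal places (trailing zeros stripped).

Executing turtle program step by step:
Start: pos=(0,0), heading=0, pen down
FD 6: (0,0) -> (6,0) [heading=0, draw]
FD 2: (6,0) -> (8,0) [heading=0, draw]
FD 6: (8,0) -> (14,0) [heading=0, draw]
FD 1: (14,0) -> (15,0) [heading=0, draw]
BK 5: (15,0) -> (10,0) [heading=0, draw]
Final: pos=(10,0), heading=0, 5 segment(s) drawn
Waypoints (6 total):
(0, 0)
(6, 0)
(8, 0)
(14, 0)
(15, 0)
(10, 0)

Answer: (0, 0)
(6, 0)
(8, 0)
(14, 0)
(15, 0)
(10, 0)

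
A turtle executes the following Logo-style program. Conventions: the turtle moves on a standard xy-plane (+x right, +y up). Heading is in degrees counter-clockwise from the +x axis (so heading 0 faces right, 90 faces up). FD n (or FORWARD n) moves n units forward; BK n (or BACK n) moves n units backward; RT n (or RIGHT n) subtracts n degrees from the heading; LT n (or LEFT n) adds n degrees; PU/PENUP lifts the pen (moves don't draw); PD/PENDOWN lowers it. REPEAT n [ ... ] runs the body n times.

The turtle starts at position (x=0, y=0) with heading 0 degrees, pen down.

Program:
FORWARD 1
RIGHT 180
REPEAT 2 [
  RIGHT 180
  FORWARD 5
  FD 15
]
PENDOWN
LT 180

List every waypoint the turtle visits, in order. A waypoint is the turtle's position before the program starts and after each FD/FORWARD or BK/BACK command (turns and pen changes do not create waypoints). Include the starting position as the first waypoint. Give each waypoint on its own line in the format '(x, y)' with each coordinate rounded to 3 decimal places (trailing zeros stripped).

Executing turtle program step by step:
Start: pos=(0,0), heading=0, pen down
FD 1: (0,0) -> (1,0) [heading=0, draw]
RT 180: heading 0 -> 180
REPEAT 2 [
  -- iteration 1/2 --
  RT 180: heading 180 -> 0
  FD 5: (1,0) -> (6,0) [heading=0, draw]
  FD 15: (6,0) -> (21,0) [heading=0, draw]
  -- iteration 2/2 --
  RT 180: heading 0 -> 180
  FD 5: (21,0) -> (16,0) [heading=180, draw]
  FD 15: (16,0) -> (1,0) [heading=180, draw]
]
PD: pen down
LT 180: heading 180 -> 0
Final: pos=(1,0), heading=0, 5 segment(s) drawn
Waypoints (6 total):
(0, 0)
(1, 0)
(6, 0)
(21, 0)
(16, 0)
(1, 0)

Answer: (0, 0)
(1, 0)
(6, 0)
(21, 0)
(16, 0)
(1, 0)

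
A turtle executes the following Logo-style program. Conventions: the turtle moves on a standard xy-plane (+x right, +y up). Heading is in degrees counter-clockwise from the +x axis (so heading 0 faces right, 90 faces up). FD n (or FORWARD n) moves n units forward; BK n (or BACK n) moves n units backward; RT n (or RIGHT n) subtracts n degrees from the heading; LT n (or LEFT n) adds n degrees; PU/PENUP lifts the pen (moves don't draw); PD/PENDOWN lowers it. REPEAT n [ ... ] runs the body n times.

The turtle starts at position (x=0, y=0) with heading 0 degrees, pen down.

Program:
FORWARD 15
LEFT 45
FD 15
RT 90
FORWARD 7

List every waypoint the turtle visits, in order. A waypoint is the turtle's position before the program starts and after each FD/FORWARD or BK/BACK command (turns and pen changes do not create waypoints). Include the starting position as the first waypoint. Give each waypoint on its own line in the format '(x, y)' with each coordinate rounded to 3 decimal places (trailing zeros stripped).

Executing turtle program step by step:
Start: pos=(0,0), heading=0, pen down
FD 15: (0,0) -> (15,0) [heading=0, draw]
LT 45: heading 0 -> 45
FD 15: (15,0) -> (25.607,10.607) [heading=45, draw]
RT 90: heading 45 -> 315
FD 7: (25.607,10.607) -> (30.556,5.657) [heading=315, draw]
Final: pos=(30.556,5.657), heading=315, 3 segment(s) drawn
Waypoints (4 total):
(0, 0)
(15, 0)
(25.607, 10.607)
(30.556, 5.657)

Answer: (0, 0)
(15, 0)
(25.607, 10.607)
(30.556, 5.657)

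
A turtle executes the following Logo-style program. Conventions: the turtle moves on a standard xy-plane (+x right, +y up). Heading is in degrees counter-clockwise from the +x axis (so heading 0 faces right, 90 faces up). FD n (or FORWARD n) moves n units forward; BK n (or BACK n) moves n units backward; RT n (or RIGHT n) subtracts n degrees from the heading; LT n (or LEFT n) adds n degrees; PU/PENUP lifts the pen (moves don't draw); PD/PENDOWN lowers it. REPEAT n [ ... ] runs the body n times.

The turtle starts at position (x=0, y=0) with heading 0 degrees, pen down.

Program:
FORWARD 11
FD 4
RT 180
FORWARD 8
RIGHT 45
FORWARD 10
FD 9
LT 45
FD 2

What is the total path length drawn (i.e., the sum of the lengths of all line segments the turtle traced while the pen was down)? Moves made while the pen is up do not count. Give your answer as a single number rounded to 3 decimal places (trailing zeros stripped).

Answer: 44

Derivation:
Executing turtle program step by step:
Start: pos=(0,0), heading=0, pen down
FD 11: (0,0) -> (11,0) [heading=0, draw]
FD 4: (11,0) -> (15,0) [heading=0, draw]
RT 180: heading 0 -> 180
FD 8: (15,0) -> (7,0) [heading=180, draw]
RT 45: heading 180 -> 135
FD 10: (7,0) -> (-0.071,7.071) [heading=135, draw]
FD 9: (-0.071,7.071) -> (-6.435,13.435) [heading=135, draw]
LT 45: heading 135 -> 180
FD 2: (-6.435,13.435) -> (-8.435,13.435) [heading=180, draw]
Final: pos=(-8.435,13.435), heading=180, 6 segment(s) drawn

Segment lengths:
  seg 1: (0,0) -> (11,0), length = 11
  seg 2: (11,0) -> (15,0), length = 4
  seg 3: (15,0) -> (7,0), length = 8
  seg 4: (7,0) -> (-0.071,7.071), length = 10
  seg 5: (-0.071,7.071) -> (-6.435,13.435), length = 9
  seg 6: (-6.435,13.435) -> (-8.435,13.435), length = 2
Total = 44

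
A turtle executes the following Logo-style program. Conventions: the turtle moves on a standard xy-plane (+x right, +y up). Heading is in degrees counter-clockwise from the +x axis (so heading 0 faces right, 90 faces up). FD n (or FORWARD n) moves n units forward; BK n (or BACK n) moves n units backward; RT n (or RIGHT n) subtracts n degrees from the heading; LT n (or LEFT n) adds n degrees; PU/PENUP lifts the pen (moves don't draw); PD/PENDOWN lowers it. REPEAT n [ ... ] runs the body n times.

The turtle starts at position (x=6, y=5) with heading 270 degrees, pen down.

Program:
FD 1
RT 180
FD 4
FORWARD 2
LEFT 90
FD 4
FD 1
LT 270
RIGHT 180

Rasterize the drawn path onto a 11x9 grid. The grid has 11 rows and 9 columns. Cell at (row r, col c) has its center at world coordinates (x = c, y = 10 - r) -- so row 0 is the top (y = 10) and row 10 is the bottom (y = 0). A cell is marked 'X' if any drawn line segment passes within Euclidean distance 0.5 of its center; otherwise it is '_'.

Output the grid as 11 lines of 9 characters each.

Answer: _XXXXXX__
______X__
______X__
______X__
______X__
______X__
______X__
_________
_________
_________
_________

Derivation:
Segment 0: (6,5) -> (6,4)
Segment 1: (6,4) -> (6,8)
Segment 2: (6,8) -> (6,10)
Segment 3: (6,10) -> (2,10)
Segment 4: (2,10) -> (1,10)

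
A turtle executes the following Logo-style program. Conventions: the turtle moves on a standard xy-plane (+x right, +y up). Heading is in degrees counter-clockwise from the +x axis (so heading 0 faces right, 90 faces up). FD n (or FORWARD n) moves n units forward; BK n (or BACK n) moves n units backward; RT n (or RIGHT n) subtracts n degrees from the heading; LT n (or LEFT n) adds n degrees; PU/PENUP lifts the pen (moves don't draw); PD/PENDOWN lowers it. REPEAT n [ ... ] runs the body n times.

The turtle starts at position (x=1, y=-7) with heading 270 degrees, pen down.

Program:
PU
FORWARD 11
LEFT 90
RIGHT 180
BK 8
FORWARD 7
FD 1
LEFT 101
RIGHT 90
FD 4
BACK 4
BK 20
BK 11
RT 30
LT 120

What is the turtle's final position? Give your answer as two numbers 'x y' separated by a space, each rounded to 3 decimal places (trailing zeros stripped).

Executing turtle program step by step:
Start: pos=(1,-7), heading=270, pen down
PU: pen up
FD 11: (1,-7) -> (1,-18) [heading=270, move]
LT 90: heading 270 -> 0
RT 180: heading 0 -> 180
BK 8: (1,-18) -> (9,-18) [heading=180, move]
FD 7: (9,-18) -> (2,-18) [heading=180, move]
FD 1: (2,-18) -> (1,-18) [heading=180, move]
LT 101: heading 180 -> 281
RT 90: heading 281 -> 191
FD 4: (1,-18) -> (-2.927,-18.763) [heading=191, move]
BK 4: (-2.927,-18.763) -> (1,-18) [heading=191, move]
BK 20: (1,-18) -> (20.633,-14.184) [heading=191, move]
BK 11: (20.633,-14.184) -> (31.43,-12.085) [heading=191, move]
RT 30: heading 191 -> 161
LT 120: heading 161 -> 281
Final: pos=(31.43,-12.085), heading=281, 0 segment(s) drawn

Answer: 31.43 -12.085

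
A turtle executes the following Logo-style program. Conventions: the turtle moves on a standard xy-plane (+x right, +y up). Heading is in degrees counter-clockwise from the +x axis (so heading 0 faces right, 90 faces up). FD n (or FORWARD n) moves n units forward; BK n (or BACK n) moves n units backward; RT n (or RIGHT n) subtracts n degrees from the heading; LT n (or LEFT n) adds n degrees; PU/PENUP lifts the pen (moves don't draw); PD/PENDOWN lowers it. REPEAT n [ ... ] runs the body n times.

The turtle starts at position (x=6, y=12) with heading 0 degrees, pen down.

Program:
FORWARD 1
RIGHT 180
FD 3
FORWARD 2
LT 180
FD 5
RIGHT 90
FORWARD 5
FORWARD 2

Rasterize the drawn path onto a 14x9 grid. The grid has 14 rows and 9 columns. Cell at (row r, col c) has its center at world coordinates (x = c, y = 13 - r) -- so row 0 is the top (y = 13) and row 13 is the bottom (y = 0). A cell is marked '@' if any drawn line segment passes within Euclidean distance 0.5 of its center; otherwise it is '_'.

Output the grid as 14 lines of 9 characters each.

Segment 0: (6,12) -> (7,12)
Segment 1: (7,12) -> (4,12)
Segment 2: (4,12) -> (2,12)
Segment 3: (2,12) -> (7,12)
Segment 4: (7,12) -> (7,7)
Segment 5: (7,7) -> (7,5)

Answer: _________
__@@@@@@_
_______@_
_______@_
_______@_
_______@_
_______@_
_______@_
_______@_
_________
_________
_________
_________
_________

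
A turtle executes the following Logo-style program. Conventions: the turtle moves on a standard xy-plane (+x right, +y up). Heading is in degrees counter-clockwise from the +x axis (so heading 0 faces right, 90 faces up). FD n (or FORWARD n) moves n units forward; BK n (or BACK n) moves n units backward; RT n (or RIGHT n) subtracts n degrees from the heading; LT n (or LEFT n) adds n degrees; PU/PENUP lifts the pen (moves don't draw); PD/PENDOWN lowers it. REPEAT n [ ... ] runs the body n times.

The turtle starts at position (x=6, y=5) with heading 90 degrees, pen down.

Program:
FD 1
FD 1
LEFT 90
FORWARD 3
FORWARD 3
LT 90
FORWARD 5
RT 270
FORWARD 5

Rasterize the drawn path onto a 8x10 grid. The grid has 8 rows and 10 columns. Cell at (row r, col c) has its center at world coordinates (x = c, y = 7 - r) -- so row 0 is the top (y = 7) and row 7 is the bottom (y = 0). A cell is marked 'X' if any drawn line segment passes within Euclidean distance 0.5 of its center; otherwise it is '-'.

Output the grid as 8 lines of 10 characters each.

Segment 0: (6,5) -> (6,6)
Segment 1: (6,6) -> (6,7)
Segment 2: (6,7) -> (3,7)
Segment 3: (3,7) -> (0,7)
Segment 4: (0,7) -> (-0,2)
Segment 5: (-0,2) -> (5,2)

Answer: XXXXXXX---
X-----X---
X-----X---
X---------
X---------
XXXXXX----
----------
----------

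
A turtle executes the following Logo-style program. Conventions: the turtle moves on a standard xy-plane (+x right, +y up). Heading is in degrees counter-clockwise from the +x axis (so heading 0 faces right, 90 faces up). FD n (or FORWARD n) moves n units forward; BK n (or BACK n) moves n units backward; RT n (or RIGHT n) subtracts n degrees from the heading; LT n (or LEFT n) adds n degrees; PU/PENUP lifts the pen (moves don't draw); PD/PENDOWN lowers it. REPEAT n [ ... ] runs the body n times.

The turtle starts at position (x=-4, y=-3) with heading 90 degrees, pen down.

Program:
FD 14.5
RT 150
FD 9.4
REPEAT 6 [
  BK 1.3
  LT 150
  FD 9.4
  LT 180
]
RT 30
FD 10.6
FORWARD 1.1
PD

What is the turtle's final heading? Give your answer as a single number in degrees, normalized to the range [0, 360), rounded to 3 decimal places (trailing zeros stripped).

Executing turtle program step by step:
Start: pos=(-4,-3), heading=90, pen down
FD 14.5: (-4,-3) -> (-4,11.5) [heading=90, draw]
RT 150: heading 90 -> 300
FD 9.4: (-4,11.5) -> (0.7,3.359) [heading=300, draw]
REPEAT 6 [
  -- iteration 1/6 --
  BK 1.3: (0.7,3.359) -> (0.05,4.485) [heading=300, draw]
  LT 150: heading 300 -> 90
  FD 9.4: (0.05,4.485) -> (0.05,13.885) [heading=90, draw]
  LT 180: heading 90 -> 270
  -- iteration 2/6 --
  BK 1.3: (0.05,13.885) -> (0.05,15.185) [heading=270, draw]
  LT 150: heading 270 -> 60
  FD 9.4: (0.05,15.185) -> (4.75,23.326) [heading=60, draw]
  LT 180: heading 60 -> 240
  -- iteration 3/6 --
  BK 1.3: (4.75,23.326) -> (5.4,24.452) [heading=240, draw]
  LT 150: heading 240 -> 30
  FD 9.4: (5.4,24.452) -> (13.541,29.152) [heading=30, draw]
  LT 180: heading 30 -> 210
  -- iteration 4/6 --
  BK 1.3: (13.541,29.152) -> (14.666,29.802) [heading=210, draw]
  LT 150: heading 210 -> 0
  FD 9.4: (14.666,29.802) -> (24.066,29.802) [heading=0, draw]
  LT 180: heading 0 -> 180
  -- iteration 5/6 --
  BK 1.3: (24.066,29.802) -> (25.366,29.802) [heading=180, draw]
  LT 150: heading 180 -> 330
  FD 9.4: (25.366,29.802) -> (33.507,25.102) [heading=330, draw]
  LT 180: heading 330 -> 150
  -- iteration 6/6 --
  BK 1.3: (33.507,25.102) -> (34.633,24.452) [heading=150, draw]
  LT 150: heading 150 -> 300
  FD 9.4: (34.633,24.452) -> (39.333,16.311) [heading=300, draw]
  LT 180: heading 300 -> 120
]
RT 30: heading 120 -> 90
FD 10.6: (39.333,16.311) -> (39.333,26.911) [heading=90, draw]
FD 1.1: (39.333,26.911) -> (39.333,28.011) [heading=90, draw]
PD: pen down
Final: pos=(39.333,28.011), heading=90, 16 segment(s) drawn

Answer: 90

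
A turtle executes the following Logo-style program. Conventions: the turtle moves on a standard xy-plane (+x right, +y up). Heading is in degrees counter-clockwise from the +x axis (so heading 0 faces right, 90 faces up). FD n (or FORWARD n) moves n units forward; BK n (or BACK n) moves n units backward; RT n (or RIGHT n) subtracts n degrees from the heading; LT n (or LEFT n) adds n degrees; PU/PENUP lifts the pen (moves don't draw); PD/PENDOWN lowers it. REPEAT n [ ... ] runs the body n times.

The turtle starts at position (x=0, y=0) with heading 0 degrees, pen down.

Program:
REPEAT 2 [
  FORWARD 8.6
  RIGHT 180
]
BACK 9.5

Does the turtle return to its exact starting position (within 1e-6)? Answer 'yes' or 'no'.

Executing turtle program step by step:
Start: pos=(0,0), heading=0, pen down
REPEAT 2 [
  -- iteration 1/2 --
  FD 8.6: (0,0) -> (8.6,0) [heading=0, draw]
  RT 180: heading 0 -> 180
  -- iteration 2/2 --
  FD 8.6: (8.6,0) -> (0,0) [heading=180, draw]
  RT 180: heading 180 -> 0
]
BK 9.5: (0,0) -> (-9.5,0) [heading=0, draw]
Final: pos=(-9.5,0), heading=0, 3 segment(s) drawn

Start position: (0, 0)
Final position: (-9.5, 0)
Distance = 9.5; >= 1e-6 -> NOT closed

Answer: no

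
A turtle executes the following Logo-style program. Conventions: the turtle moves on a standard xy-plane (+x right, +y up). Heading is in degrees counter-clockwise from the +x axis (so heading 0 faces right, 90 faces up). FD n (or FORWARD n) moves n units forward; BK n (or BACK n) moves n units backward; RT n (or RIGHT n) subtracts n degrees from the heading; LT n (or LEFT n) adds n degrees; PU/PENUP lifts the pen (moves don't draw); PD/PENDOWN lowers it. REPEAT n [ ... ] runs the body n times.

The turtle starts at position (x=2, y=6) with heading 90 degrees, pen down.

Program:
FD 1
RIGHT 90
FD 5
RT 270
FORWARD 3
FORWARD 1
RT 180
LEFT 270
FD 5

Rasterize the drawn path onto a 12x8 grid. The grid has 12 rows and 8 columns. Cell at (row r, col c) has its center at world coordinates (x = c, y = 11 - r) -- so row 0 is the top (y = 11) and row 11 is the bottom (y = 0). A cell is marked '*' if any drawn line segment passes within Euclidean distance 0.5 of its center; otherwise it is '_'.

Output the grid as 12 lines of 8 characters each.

Segment 0: (2,6) -> (2,7)
Segment 1: (2,7) -> (7,7)
Segment 2: (7,7) -> (7,10)
Segment 3: (7,10) -> (7,11)
Segment 4: (7,11) -> (2,11)

Answer: __******
_______*
_______*
_______*
__******
__*_____
________
________
________
________
________
________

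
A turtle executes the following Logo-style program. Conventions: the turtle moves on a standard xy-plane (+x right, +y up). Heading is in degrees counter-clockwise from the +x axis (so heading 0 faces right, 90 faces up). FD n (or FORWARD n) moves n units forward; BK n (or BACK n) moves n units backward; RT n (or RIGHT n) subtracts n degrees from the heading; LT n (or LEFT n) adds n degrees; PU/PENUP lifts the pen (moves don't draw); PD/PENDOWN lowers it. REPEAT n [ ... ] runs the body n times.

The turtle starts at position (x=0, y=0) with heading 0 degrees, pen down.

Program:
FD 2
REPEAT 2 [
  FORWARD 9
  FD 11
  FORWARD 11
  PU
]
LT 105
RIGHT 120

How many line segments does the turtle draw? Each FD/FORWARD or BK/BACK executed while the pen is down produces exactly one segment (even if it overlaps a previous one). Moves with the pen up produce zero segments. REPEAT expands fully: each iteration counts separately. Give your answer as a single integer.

Answer: 4

Derivation:
Executing turtle program step by step:
Start: pos=(0,0), heading=0, pen down
FD 2: (0,0) -> (2,0) [heading=0, draw]
REPEAT 2 [
  -- iteration 1/2 --
  FD 9: (2,0) -> (11,0) [heading=0, draw]
  FD 11: (11,0) -> (22,0) [heading=0, draw]
  FD 11: (22,0) -> (33,0) [heading=0, draw]
  PU: pen up
  -- iteration 2/2 --
  FD 9: (33,0) -> (42,0) [heading=0, move]
  FD 11: (42,0) -> (53,0) [heading=0, move]
  FD 11: (53,0) -> (64,0) [heading=0, move]
  PU: pen up
]
LT 105: heading 0 -> 105
RT 120: heading 105 -> 345
Final: pos=(64,0), heading=345, 4 segment(s) drawn
Segments drawn: 4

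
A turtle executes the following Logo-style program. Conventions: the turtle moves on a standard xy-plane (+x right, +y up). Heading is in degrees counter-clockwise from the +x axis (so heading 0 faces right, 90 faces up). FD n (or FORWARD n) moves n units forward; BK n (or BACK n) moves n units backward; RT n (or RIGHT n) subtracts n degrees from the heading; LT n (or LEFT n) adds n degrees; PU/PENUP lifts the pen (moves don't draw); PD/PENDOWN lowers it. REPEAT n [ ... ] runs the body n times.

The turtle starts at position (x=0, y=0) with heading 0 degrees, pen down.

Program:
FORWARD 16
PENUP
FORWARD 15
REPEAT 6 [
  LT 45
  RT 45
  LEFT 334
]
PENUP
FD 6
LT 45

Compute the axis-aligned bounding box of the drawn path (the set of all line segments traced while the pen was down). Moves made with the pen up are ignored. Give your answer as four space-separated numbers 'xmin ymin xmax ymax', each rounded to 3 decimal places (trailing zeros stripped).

Executing turtle program step by step:
Start: pos=(0,0), heading=0, pen down
FD 16: (0,0) -> (16,0) [heading=0, draw]
PU: pen up
FD 15: (16,0) -> (31,0) [heading=0, move]
REPEAT 6 [
  -- iteration 1/6 --
  LT 45: heading 0 -> 45
  RT 45: heading 45 -> 0
  LT 334: heading 0 -> 334
  -- iteration 2/6 --
  LT 45: heading 334 -> 19
  RT 45: heading 19 -> 334
  LT 334: heading 334 -> 308
  -- iteration 3/6 --
  LT 45: heading 308 -> 353
  RT 45: heading 353 -> 308
  LT 334: heading 308 -> 282
  -- iteration 4/6 --
  LT 45: heading 282 -> 327
  RT 45: heading 327 -> 282
  LT 334: heading 282 -> 256
  -- iteration 5/6 --
  LT 45: heading 256 -> 301
  RT 45: heading 301 -> 256
  LT 334: heading 256 -> 230
  -- iteration 6/6 --
  LT 45: heading 230 -> 275
  RT 45: heading 275 -> 230
  LT 334: heading 230 -> 204
]
PU: pen up
FD 6: (31,0) -> (25.519,-2.44) [heading=204, move]
LT 45: heading 204 -> 249
Final: pos=(25.519,-2.44), heading=249, 1 segment(s) drawn

Segment endpoints: x in {0, 16}, y in {0}
xmin=0, ymin=0, xmax=16, ymax=0

Answer: 0 0 16 0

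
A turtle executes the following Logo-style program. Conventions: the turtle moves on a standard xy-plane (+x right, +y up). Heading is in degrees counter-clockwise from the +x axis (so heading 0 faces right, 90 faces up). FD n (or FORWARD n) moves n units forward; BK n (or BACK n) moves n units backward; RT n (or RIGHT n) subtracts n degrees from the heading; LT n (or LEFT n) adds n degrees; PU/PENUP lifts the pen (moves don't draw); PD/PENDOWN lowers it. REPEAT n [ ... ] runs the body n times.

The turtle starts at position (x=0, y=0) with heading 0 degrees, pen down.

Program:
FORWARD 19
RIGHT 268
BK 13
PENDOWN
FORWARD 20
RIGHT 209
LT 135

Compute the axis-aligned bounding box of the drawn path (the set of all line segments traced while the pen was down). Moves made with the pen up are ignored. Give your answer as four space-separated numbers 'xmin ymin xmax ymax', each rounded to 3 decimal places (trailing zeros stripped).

Answer: 0 -12.992 19.454 6.996

Derivation:
Executing turtle program step by step:
Start: pos=(0,0), heading=0, pen down
FD 19: (0,0) -> (19,0) [heading=0, draw]
RT 268: heading 0 -> 92
BK 13: (19,0) -> (19.454,-12.992) [heading=92, draw]
PD: pen down
FD 20: (19.454,-12.992) -> (18.756,6.996) [heading=92, draw]
RT 209: heading 92 -> 243
LT 135: heading 243 -> 18
Final: pos=(18.756,6.996), heading=18, 3 segment(s) drawn

Segment endpoints: x in {0, 18.756, 19, 19.454}, y in {-12.992, 0, 6.996}
xmin=0, ymin=-12.992, xmax=19.454, ymax=6.996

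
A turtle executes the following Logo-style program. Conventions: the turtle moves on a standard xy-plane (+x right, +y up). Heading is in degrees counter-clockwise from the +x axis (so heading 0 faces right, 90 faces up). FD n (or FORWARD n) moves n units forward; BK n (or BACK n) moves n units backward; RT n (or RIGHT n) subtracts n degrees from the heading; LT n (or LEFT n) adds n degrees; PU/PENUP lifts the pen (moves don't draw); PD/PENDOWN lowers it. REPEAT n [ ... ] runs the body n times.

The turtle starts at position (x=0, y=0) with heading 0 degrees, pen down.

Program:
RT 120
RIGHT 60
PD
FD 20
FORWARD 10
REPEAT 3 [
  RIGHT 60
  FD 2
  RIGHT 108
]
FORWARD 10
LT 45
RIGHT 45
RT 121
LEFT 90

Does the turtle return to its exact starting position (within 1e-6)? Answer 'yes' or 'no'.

Answer: no

Derivation:
Executing turtle program step by step:
Start: pos=(0,0), heading=0, pen down
RT 120: heading 0 -> 240
RT 60: heading 240 -> 180
PD: pen down
FD 20: (0,0) -> (-20,0) [heading=180, draw]
FD 10: (-20,0) -> (-30,0) [heading=180, draw]
REPEAT 3 [
  -- iteration 1/3 --
  RT 60: heading 180 -> 120
  FD 2: (-30,0) -> (-31,1.732) [heading=120, draw]
  RT 108: heading 120 -> 12
  -- iteration 2/3 --
  RT 60: heading 12 -> 312
  FD 2: (-31,1.732) -> (-29.662,0.246) [heading=312, draw]
  RT 108: heading 312 -> 204
  -- iteration 3/3 --
  RT 60: heading 204 -> 144
  FD 2: (-29.662,0.246) -> (-31.28,1.421) [heading=144, draw]
  RT 108: heading 144 -> 36
]
FD 10: (-31.28,1.421) -> (-23.19,7.299) [heading=36, draw]
LT 45: heading 36 -> 81
RT 45: heading 81 -> 36
RT 121: heading 36 -> 275
LT 90: heading 275 -> 5
Final: pos=(-23.19,7.299), heading=5, 6 segment(s) drawn

Start position: (0, 0)
Final position: (-23.19, 7.299)
Distance = 24.311; >= 1e-6 -> NOT closed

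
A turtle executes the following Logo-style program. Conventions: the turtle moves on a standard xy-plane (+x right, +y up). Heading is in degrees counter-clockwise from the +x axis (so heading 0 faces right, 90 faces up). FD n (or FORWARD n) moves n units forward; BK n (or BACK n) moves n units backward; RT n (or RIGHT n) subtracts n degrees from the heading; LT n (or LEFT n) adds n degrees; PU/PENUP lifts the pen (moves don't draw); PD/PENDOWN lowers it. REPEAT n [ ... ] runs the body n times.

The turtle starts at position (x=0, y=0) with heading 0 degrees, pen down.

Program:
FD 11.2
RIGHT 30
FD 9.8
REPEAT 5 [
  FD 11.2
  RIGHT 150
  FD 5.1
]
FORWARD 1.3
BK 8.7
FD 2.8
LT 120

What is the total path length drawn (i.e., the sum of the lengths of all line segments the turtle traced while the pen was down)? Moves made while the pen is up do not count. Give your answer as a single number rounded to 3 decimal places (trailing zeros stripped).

Answer: 115.3

Derivation:
Executing turtle program step by step:
Start: pos=(0,0), heading=0, pen down
FD 11.2: (0,0) -> (11.2,0) [heading=0, draw]
RT 30: heading 0 -> 330
FD 9.8: (11.2,0) -> (19.687,-4.9) [heading=330, draw]
REPEAT 5 [
  -- iteration 1/5 --
  FD 11.2: (19.687,-4.9) -> (29.387,-10.5) [heading=330, draw]
  RT 150: heading 330 -> 180
  FD 5.1: (29.387,-10.5) -> (24.287,-10.5) [heading=180, draw]
  -- iteration 2/5 --
  FD 11.2: (24.287,-10.5) -> (13.087,-10.5) [heading=180, draw]
  RT 150: heading 180 -> 30
  FD 5.1: (13.087,-10.5) -> (17.503,-7.95) [heading=30, draw]
  -- iteration 3/5 --
  FD 11.2: (17.503,-7.95) -> (27.203,-2.35) [heading=30, draw]
  RT 150: heading 30 -> 240
  FD 5.1: (27.203,-2.35) -> (24.653,-6.767) [heading=240, draw]
  -- iteration 4/5 --
  FD 11.2: (24.653,-6.767) -> (19.053,-16.466) [heading=240, draw]
  RT 150: heading 240 -> 90
  FD 5.1: (19.053,-16.466) -> (19.053,-11.366) [heading=90, draw]
  -- iteration 5/5 --
  FD 11.2: (19.053,-11.366) -> (19.053,-0.166) [heading=90, draw]
  RT 150: heading 90 -> 300
  FD 5.1: (19.053,-0.166) -> (21.603,-4.583) [heading=300, draw]
]
FD 1.3: (21.603,-4.583) -> (22.253,-5.709) [heading=300, draw]
BK 8.7: (22.253,-5.709) -> (17.903,1.826) [heading=300, draw]
FD 2.8: (17.903,1.826) -> (19.303,-0.599) [heading=300, draw]
LT 120: heading 300 -> 60
Final: pos=(19.303,-0.599), heading=60, 15 segment(s) drawn

Segment lengths:
  seg 1: (0,0) -> (11.2,0), length = 11.2
  seg 2: (11.2,0) -> (19.687,-4.9), length = 9.8
  seg 3: (19.687,-4.9) -> (29.387,-10.5), length = 11.2
  seg 4: (29.387,-10.5) -> (24.287,-10.5), length = 5.1
  seg 5: (24.287,-10.5) -> (13.087,-10.5), length = 11.2
  seg 6: (13.087,-10.5) -> (17.503,-7.95), length = 5.1
  seg 7: (17.503,-7.95) -> (27.203,-2.35), length = 11.2
  seg 8: (27.203,-2.35) -> (24.653,-6.767), length = 5.1
  seg 9: (24.653,-6.767) -> (19.053,-16.466), length = 11.2
  seg 10: (19.053,-16.466) -> (19.053,-11.366), length = 5.1
  seg 11: (19.053,-11.366) -> (19.053,-0.166), length = 11.2
  seg 12: (19.053,-0.166) -> (21.603,-4.583), length = 5.1
  seg 13: (21.603,-4.583) -> (22.253,-5.709), length = 1.3
  seg 14: (22.253,-5.709) -> (17.903,1.826), length = 8.7
  seg 15: (17.903,1.826) -> (19.303,-0.599), length = 2.8
Total = 115.3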